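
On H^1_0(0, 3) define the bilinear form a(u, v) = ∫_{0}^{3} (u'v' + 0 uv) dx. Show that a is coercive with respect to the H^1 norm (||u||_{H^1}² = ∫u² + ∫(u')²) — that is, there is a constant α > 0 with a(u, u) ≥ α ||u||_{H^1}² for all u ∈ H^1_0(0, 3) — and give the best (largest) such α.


α = π^2/(9 + π^2)

Coercivity of a(·,·) on H^1_0(0, 3) means a(u, u) ≥ α ||u||_{H^1}² for every u ∈ H^1_0.
The interval has length L = 3, and Poincaré/coercivity depend only on L. Here a(u, u) = ∫(u')² + (0)·∫u².
Here c = 0, so a(u,u) = ∫(u')² alone. The condition a(u,u) ≥ α||u||_{H^1}² reads (1−α)∫(u')² ≥ (α−c)∫u². Any admissible α is ≤ 1 (rapidly oscillating u have ∫u²/∫(u')² → 0), and α = 1 would force 0 ≥ (1−c)∫u², impossible since c < 1; so 1−α > 0. By the sharp Poincaré inequality on H^1_0 of an interval of length L, ∫(u')² ≥ (π/L)²∫u² with equality for the first sine mode sin(π(x−x₀)/L) (x₀ the left endpoint), so the inequality holds for all u iff (1−α)(π/L)² ≥ α − c, i.e. α ≤ ((π/L)² + c)/((π/L)² + 1) = (1 + c(L/π)²)/(1 + (L/π)²). (Direct route, valid since c ≤ 0: Poincaré gives c∫u² ≥ c(L/π)²∫(u')², so a(u,u) ≥ (1 + c(L/π)²)∫(u')², while ||u||_{H^1}² ≤ (1 + (L/π)²)∫(u')²; dividing yields the same α.) With (π/L)² = π^2/9 and c = 0, the largest admissible constant is α = ((π/L)² + c)/((π/L)² + 1).
Simplifying, α = π^2/(9 + π^2).


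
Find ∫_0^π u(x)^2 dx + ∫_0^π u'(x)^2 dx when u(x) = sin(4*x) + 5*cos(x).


||u||_{H^1(0,π)}^2 = 32/3 + 67*π/2

u'(x) = -5*sin(x) + 4*cos(4*x).
Expand u² and (u')² and integrate term by term on (0, π), using: for integers n ≥ 1, ∫_0^π sin²(nx) dx = ∫_0^π cos²(nx) dx = π/2; for n ≠ n', ∫_0^π sin(nx)sin(n'x) dx = ∫_0^π cos(nx)cos(n'x) dx = 0; and by product-to-sum, ∫_0^π sin(nx)cos(n'x) dx = ½∫_0^π [sin((n+n')x) + sin((n−n')x)] dx, which is 0 when n+n' is even and 2n/(n²−n'²) when n+n' is odd (it need not vanish on (0, π)).
  u² squared terms: (5)²·∫cos(x)² dx = 25·π/2 = 25*π/2;  (1)²·∫sin(4x)² dx = 1·π/2 = π/2.
  u² cross terms: 2·(5)·(1)·∫cos(x)·sin(4x) dx = 10·(8/15) = 16/3.
  So ∫_0^π u² dx = 25*π/2 + π/2 + 16/3 = 16/3 + 13*π.
  (u')² squared terms: (-5)²·∫sin(x)² dx = 25·π/2 = 25*π/2;  (4)²·∫cos(4x)² dx = 16·π/2 = 8*π.
  (u')² cross terms: 2·(-5)·(4)·∫sin(x)·cos(4x) dx = -40·(-2/15) = 16/3.
  So ∫_0^π (u')² dx = 25*π/2 + 8*π + 16/3 = 16/3 + 41*π/2.
||u||_{H^1}^2 = (16/3 + 13*π) + (16/3 + 41*π/2) = 32/3 + 67*π/2.


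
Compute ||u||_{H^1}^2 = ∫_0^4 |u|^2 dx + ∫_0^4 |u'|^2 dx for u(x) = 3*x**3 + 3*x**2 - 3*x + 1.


||u||_{H^1}^2 = 1885896/35

The H^1 norm (squared) on an interval (0, L) is
  ||u||_{H^1}^2 = ∫_0^L u(x)^2 dx + ∫_0^L u'(x)^2 dx.
Compute u'(x) = 9*x**2 + 6*x - 3.
Then u(x)^2 = 9*x**6 + 18*x**5 - 9*x**4 - 12*x**3 + 15*x**2 - 6*x + 1 and u'(x)^2 = 81*x**4 + 108*x**3 - 18*x**2 - 36*x + 9.
Integrate each monomial from 0 to 4 using ∫_0^4 c·x^n dx = c·4^(n+1)/(n+1):
  ∫_0^4 u(x)^2 dx = ∫_0^4 (9*x^6 + 18*x^5 - 9*x^4 - 12*x^3 + 15*x^2 - 6*x + 1) dx. Term by term:
    ∫_0^4 9*x^6 dx = 147456/7;  ∫_0^4 18*x^5 dx = 12288;  ∫_0^4 -9*x^4 dx = -9216/5;
    ∫_0^4 -12*x^3 dx = -768;  ∫_0^4 15*x^2 dx = 320;  ∫_0^4 -6*x dx = -48;
    ∫_0^4 1 dx = 4.
  Sum: 147456/7 + 12288 − 9216/5 − 768 + 320 − 48 + 4 = 1085628/35.
  ∫_0^4 u'(x)^2 dx = ∫_0^4 (81*x^4 + 108*x^3 - 18*x^2 - 36*x + 9) dx. Term by term:
    ∫_0^4 81*x^4 dx = 82944/5;  ∫_0^4 108*x^3 dx = 6912;  ∫_0^4 -18*x^2 dx = -384;
    ∫_0^4 -36*x dx = -288;  ∫_0^4 9 dx = 36.
  Sum: 82944/5 + 6912 − 384 − 288 + 36 = 114324/5.
Adding: ||u||_{H^1}^2 = 1085628/35 + 114324/5 = 1885896/35.


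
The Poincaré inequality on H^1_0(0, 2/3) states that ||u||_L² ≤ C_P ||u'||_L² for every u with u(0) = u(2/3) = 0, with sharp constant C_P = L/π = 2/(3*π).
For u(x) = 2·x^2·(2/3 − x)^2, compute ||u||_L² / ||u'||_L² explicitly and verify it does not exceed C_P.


||u||_L² / ||u'||_L² = sqrt(3)/9 < C_P = 2/(3*π).

u(x) = 2·x^2·(2/3 − x)^2, so u'(x) = 8*x*(3*x - 2)*(3*x - 1)/9.
u(x) = 2·x^2·(2/3 − x)^2 vanishes at x = 0 and x = 2/3, so u ∈ H^1_0(0, 2/3). Differentiate via the product rule and integrate the resulting polynomials term by term.
  ∫_0^2/3 u² dx = ∫_0^2/3 (4*x^8 - 32*x^7/3 + 32*x^6/3 - 128*x^5/27 + 64*x^4/81) dx. Term by term:
    ∫_0^2/3 4*x^8 dx = 2048/177147;  ∫_0^2/3 -32*x^7/3 dx = -1024/19683;  ∫_0^2/3 32*x^6/3 dx = 4096/45927;
    ∫_0^2/3 -128*x^5/27 dx = -4096/59049;  ∫_0^2/3 64*x^4/81 dx = 2048/98415.
  Sum: 2048/177147 − 1024/19683 + 4096/45927 − 4096/59049 + 2048/98415 = 1024/6200145.
  ∫_0^2/3 (u')² dx = ∫_0^2/3 (64*x^6 - 128*x^5 + 832*x^4/9 - 256*x^3/9 + 256*x^2/81) dx. Term by term:
    ∫_0^2/3 64*x^6 dx = 8192/15309;  ∫_0^2/3 -128*x^5 dx = -4096/2187;  ∫_0^2/3 832*x^4/9 dx = 26624/10935;
    ∫_0^2/3 -256*x^3/9 dx = -1024/729;  ∫_0^2/3 256*x^2/81 dx = 2048/6561.
  Sum: 8192/15309 − 4096/2187 + 26624/10935 − 1024/729 + 2048/6561 = 1024/229635.
∫_0^2/3 u² dx = 1024/6200145, so ||u||_L² = 32*sqrt(105)/25515.
∫_0^2/3 (u')² dx = 1024/229635, so ||u'||_L² = 32*sqrt(35)/2835.
Ratio ||u||_L² / ||u'||_L² = sqrt(3)/9.
Sharp Poincaré constant on H^1_0(0, 2/3) is C_P = L/π = 2/(3*π), achieved by sin(3*π/2·x).
A polynomial bump cannot attain the sharp Poincaré constant (only the first sine eigenfunction does), so the ratio is strictly less than C_P, consistent with ||u||_L² ≤ C_P ||u'||_L².


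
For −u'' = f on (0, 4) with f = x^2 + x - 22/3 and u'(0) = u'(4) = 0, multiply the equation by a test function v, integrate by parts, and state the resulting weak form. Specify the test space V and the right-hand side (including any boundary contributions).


V = H^1(0, 4) (no boundary constraint on v; u is determined up to an additive constant); weak form: ∫_0^4 u'v' dx = ∫_0^4 (x^2 + x - 22/3) v dx for all v ∈ V.

Multiply both sides by a test function v and integrate from 0 to 4:
  ∫_0^4 −u''(x) v(x) dx = ∫_0^4 f(x) v(x) dx.
Integrate the LHS by parts once:
  ∫_0^4 −u'' v dx = −[u'(x) v(x)]_0^4 + ∫_0^4 u'(x) v'(x) dx.
Thus ∫_0^4 u'(x) v'(x) dx = ∫_0^4 f(x) v(x) dx + [u'(x) v(x)]_0^4.
Choose V so that boundary terms are either known or forced to vanish.
u has homogeneous Neumann: u'(0) = u'(4) = 0. So [u' v]_0^4 = 0·v(4) − 0·v(0) = 0 for any v; take V = H^1(0, 4).
Weak formulation: find u (satisfying any essential BC) such that ∫_0^4 u'(x) v'(x) dx = ∫_0^4 f v dx for all v ∈ V (homogeneous Neumann, so boundary terms vanish).
Substituting f(x) = x^2 + x - 22/3, the right-hand side is ∫_0^4 (x^2 + x - 22/3) v dx.
Compatibility check (pure Neumann): taking v ≡ 1 ∈ V gives 0 = ∫_0^4 f dx + (0) − (0), i.e. ∫_0^4 f dx must equal u'(0) − u'(4) = 0. Indeed ∫_0^4 (x^2 + x - 22/3) dx = 0, so the data are compatible. The solution is then unique only up to an additive constant (fix it e.g. by requiring ∫_0^4 u dx = 0).


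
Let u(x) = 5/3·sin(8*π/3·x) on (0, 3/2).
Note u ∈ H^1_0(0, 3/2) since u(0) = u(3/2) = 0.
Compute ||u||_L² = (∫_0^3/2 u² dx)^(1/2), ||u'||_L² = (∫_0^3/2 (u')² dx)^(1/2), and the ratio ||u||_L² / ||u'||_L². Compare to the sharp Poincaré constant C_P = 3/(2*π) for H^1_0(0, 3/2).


||u||_L² / ||u'||_L² = 3/(8*π) < C_P = 3/(2*π).

u(x) = 5/3·sin(8*π/3·x), so u'(x) = 40*π*cos(8*π*x/3)/9.
Writing u(x) = A·sin(kπx/L) with A = 5/3 and k = 4, use ∫_0^L sin²(kπx/L) dx = L/2 and ∫_0^L cos²(kπx/L) dx = L/2.
u² = 25/9·sin²(8*π/3·x) and (u')² = 1600*π^2/81·cos²(8*π/3·x), and each of sin², cos² integrates to L/2 = 3/4 over (0, 3/2).
∫_0^3/2 u² dx = 25/12, so ||u||_L² = 5*sqrt(3)/6.
∫_0^3/2 (u')² dx = 400*π^2/27, so ||u'||_L² = 20*sqrt(3)*π/9.
Ratio ||u||_L² / ||u'||_L² = 3/(8*π).
Sharp Poincaré constant on H^1_0(0, 3/2) is C_P = L/π = 3/(2*π), achieved by sin(2*π/3·x).
This is the k = 4 harmonic; the ratio L/(kπ) is strictly less than C_P = L/π, consistent with the sharp inequality ||u||_L² ≤ C_P ||u'||_L².


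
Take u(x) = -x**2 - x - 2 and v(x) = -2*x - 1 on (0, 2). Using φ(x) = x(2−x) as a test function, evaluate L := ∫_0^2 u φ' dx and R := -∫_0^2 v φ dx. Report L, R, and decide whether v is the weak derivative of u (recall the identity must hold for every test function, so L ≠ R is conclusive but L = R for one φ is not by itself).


LHS = 4, RHS = 4. Yes, v = u' weakly.

u(x) = -x**2 - x - 2, classical derivative u'(x) = -2*x - 1.
φ(x) = x(2−x), so φ'(x) = 2 - 2*x.
Note φ(0) = φ(2) = 0, so the boundary term u·φ vanishes.
LHS = ∫_0^2 u(x) φ'(x) dx = ∫_0^2 (2*x^3 + 2*x - 4) dx. Term by term:
  ∫_0^2 2*x^3 dx = 8;  ∫_0^2 2*x dx = 4;  ∫_0^2 -4 dx = -8.
Sum: 8 + 4 − 8 = 4.
So LHS = 4.
∫_0^2 v(x) φ(x) dx = ∫_0^2 (2*x^3 - 3*x^2 - 2*x) dx. Term by term:
  ∫_0^2 2*x^3 dx = 8;  ∫_0^2 -3*x^2 dx = -8;  ∫_0^2 -2*x dx = -4.
Sum: 8 − 8 − 4 = -4.
So RHS = -∫_0^2 v(x) φ(x) dx = 4.
LHS = RHS, so the identity holds for this test φ.
Moreover u is smooth here and v(x) = u'(x) = -2*x - 1 pointwise, so the identity holds for every test function. Hence v is the weak derivative of u.


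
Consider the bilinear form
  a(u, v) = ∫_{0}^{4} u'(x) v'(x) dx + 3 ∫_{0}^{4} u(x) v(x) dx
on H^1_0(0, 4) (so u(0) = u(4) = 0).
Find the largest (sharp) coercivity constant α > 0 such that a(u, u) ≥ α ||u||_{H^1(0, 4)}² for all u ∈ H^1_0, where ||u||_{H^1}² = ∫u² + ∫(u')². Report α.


α = 1

Coercivity of a(·,·) on H^1_0(0, 4) means a(u, u) ≥ α ||u||_{H^1}² for every u ∈ H^1_0.
The interval has length L = 4, and Poincaré/coercivity depend only on L. Here a(u, u) = ∫(u')² + (3)·∫u².
Here c = 3 ≥ 1, so a(u,u) = ∫(u')² + c∫u² ≥ ∫(u')² + ∫u² = ||u||_{H^1}², i.e. α = 1 works. No larger α is possible: a(u,u) ≥ α||u||_{H^1}² means (1−α)∫(u')² ≥ (α−c)∫u², and for the modes u_n = sin(nπ(x−x₀)/L) (x₀ the left endpoint) one has ∫u_n²/∫(u_n')² = (L/(nπ))² → 0, so a(u_n,u_n)/||u_n||_{H^1}² → 1. Hence the optimal constant is α = 1.
Therefore α = 1.


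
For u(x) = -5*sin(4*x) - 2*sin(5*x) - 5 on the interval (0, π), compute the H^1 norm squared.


||u||_{H^1(0,π)}^2 = 8 + 579*π/2

u'(x) = -20*cos(4*x) - 10*cos(5*x).
Expand u² and (u')² and integrate term by term on (0, π), using: for integers n ≥ 1, ∫_0^π sin²(nx) dx = ∫_0^π cos²(nx) dx = π/2; for n ≠ n', ∫_0^π sin(nx)sin(n'x) dx = ∫_0^π cos(nx)cos(n'x) dx = 0; and by product-to-sum, ∫_0^π sin(nx)cos(n'x) dx = ½∫_0^π [sin((n+n')x) + sin((n−n')x)] dx, which is 0 when n+n' is even and 2n/(n²−n'²) when n+n' is odd (it need not vanish on (0, π)). For the constant mode: ∫_0^π 1 dx = π, ∫_0^π cos(nx) dx = 0, ∫_0^π sin(nx) dx = (1−(−1)^n)/n.
  u² squared terms: (-5)²·∫1 dx = 25·π = 25*π;  (-5)²·∫sin(4x)² dx = 25·π/2 = 25*π/2;  (-2)²·∫sin(5x)² dx = 4·π/2 = 2*π.
  u² cross terms: 2·(-5)·(-5)·∫1·sin(4x) dx = 50·(0) = 0;  2·(-5)·(-2)·∫1·sin(5x) dx = 20·(2/5) = 8;  2·(-5)·(-2)·∫sin(4x)·sin(5x) dx = 20·(0) = 0.
  So ∫_0^π u² dx = 25*π + 25*π/2 + 2*π + 0 + 8 + 0 = 8 + 79*π/2.
  (u')² squared terms: (-20)²·∫cos(4x)² dx = 400·π/2 = 200*π;  (-10)²·∫cos(5x)² dx = 100·π/2 = 50*π.
  (u')² cross terms: 2·(-20)·(-10)·∫cos(4x)·cos(5x) dx = 400·(0) = 0.
  So ∫_0^π (u')² dx = 200*π + 50*π + 0 = 250*π.
||u||_{H^1}^2 = (8 + 79*π/2) + (250*π) = 8 + 579*π/2.


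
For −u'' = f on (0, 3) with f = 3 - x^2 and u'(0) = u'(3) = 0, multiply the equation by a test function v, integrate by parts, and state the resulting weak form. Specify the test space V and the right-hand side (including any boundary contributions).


V = H^1(0, 3) (no boundary constraint on v; u is determined up to an additive constant); weak form: ∫_0^3 u'v' dx = ∫_0^3 (3 - x^2) v dx for all v ∈ V.

Multiply both sides by a test function v and integrate from 0 to 3:
  ∫_0^3 −u''(x) v(x) dx = ∫_0^3 f(x) v(x) dx.
Integrate the LHS by parts once:
  ∫_0^3 −u'' v dx = −[u'(x) v(x)]_0^3 + ∫_0^3 u'(x) v'(x) dx.
Thus ∫_0^3 u'(x) v'(x) dx = ∫_0^3 f(x) v(x) dx + [u'(x) v(x)]_0^3.
Choose V so that boundary terms are either known or forced to vanish.
u has homogeneous Neumann: u'(0) = u'(3) = 0. So [u' v]_0^3 = 0·v(3) − 0·v(0) = 0 for any v; take V = H^1(0, 3).
Weak formulation: find u (satisfying any essential BC) such that ∫_0^3 u'(x) v'(x) dx = ∫_0^3 f v dx for all v ∈ V (homogeneous Neumann, so boundary terms vanish).
Substituting f(x) = 3 - x^2, the right-hand side is ∫_0^3 (3 - x^2) v dx.
Compatibility check (pure Neumann): taking v ≡ 1 ∈ V gives 0 = ∫_0^3 f dx + (0) − (0), i.e. ∫_0^3 f dx must equal u'(0) − u'(3) = 0. Indeed ∫_0^3 (3 - x^2) dx = 0, so the data are compatible. The solution is then unique only up to an additive constant (fix it e.g. by requiring ∫_0^3 u dx = 0).


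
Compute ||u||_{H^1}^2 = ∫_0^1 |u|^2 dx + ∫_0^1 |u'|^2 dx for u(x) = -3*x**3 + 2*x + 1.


||u||_{H^1}^2 = 2083/210

The H^1 norm (squared) on an interval (0, L) is
  ||u||_{H^1}^2 = ∫_0^L u(x)^2 dx + ∫_0^L u'(x)^2 dx.
Compute u'(x) = 2 - 9*x**2.
Then u(x)^2 = 9*x**6 - 12*x**4 - 6*x**3 + 4*x**2 + 4*x + 1 and u'(x)^2 = 81*x**4 - 36*x**2 + 4.
Integrate each monomial from 0 to 1 using ∫_0^1 c·x^n dx = c·1^(n+1)/(n+1):
  ∫_0^1 u(x)^2 dx = ∫_0^1 (9*x^6 - 12*x^4 - 6*x^3 + 4*x^2 + 4*x + 1) dx. Term by term:
    ∫_0^1 9*x^6 dx = 9/7;  ∫_0^1 -12*x^4 dx = -12/5;  ∫_0^1 -6*x^3 dx = -3/2;
    ∫_0^1 4*x^2 dx = 4/3;  ∫_0^1 4*x dx = 2;  ∫_0^1 1 dx = 1.
  Sum: 9/7 − 12/5 − 3/2 + 4/3 + 2 + 1 = 361/210.
  ∫_0^1 u'(x)^2 dx = ∫_0^1 (81*x^4 - 36*x^2 + 4) dx. Term by term:
    ∫_0^1 81*x^4 dx = 81/5;  ∫_0^1 -36*x^2 dx = -12;  ∫_0^1 4 dx = 4.
  Sum: 81/5 − 12 + 4 = 41/5.
Adding: ||u||_{H^1}^2 = 361/210 + 41/5 = 2083/210.


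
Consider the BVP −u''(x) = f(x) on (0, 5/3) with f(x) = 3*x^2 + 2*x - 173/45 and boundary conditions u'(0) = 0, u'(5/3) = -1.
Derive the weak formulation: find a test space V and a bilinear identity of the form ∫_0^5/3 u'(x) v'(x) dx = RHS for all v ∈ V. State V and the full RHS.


V = H^1(0, 5/3) (v unrestricted at boundary; u is determined up to an additive constant); weak form: ∫_0^5/3 u'v' dx = ∫_0^5/3 (3*x^2 + 2*x - 173/45) v dx − v(5/3) for all v ∈ V.

Multiply both sides by a test function v and integrate from 0 to 5/3:
  ∫_0^5/3 −u''(x) v(x) dx = ∫_0^5/3 f(x) v(x) dx.
Integrate the LHS by parts once:
  ∫_0^5/3 −u'' v dx = −[u'(x) v(x)]_0^5/3 + ∫_0^5/3 u'(x) v'(x) dx.
Thus ∫_0^5/3 u'(x) v'(x) dx = ∫_0^5/3 f(x) v(x) dx + [u'(x) v(x)]_0^5/3.
Choose V so that boundary terms are either known or forced to vanish.
u has inhomogeneous Neumann u'(0) = 0, u'(5/3) = -1. [u' v]_0^5/3 = (-1)·v(5/3) − (0)·v(0) = − v(5/3). Take V = H^1(0, 5/3); boundary term becomes part of RHS.
Weak formulation: find u (satisfying any essential BC) such that ∫_0^5/3 u'(x) v'(x) dx = ∫_0^5/3 f v dx − v(5/3) for all v ∈ V (Neumann data are natural BCs: they enter the RHS as boundary terms).
Substituting f(x) = 3*x^2 + 2*x - 173/45, the right-hand side is ∫_0^5/3 (3*x^2 + 2*x - 173/45) v dx − v(5/3).
Compatibility check (pure Neumann): taking v ≡ 1 ∈ V gives 0 = ∫_0^5/3 f dx + (-1) − (0), i.e. ∫_0^5/3 f dx must equal u'(0) − u'(5/3) = 1. Indeed ∫_0^5/3 (3*x^2 + 2*x - 173/45) dx = 1, so the data are compatible. The solution is then unique only up to an additive constant (fix it e.g. by requiring ∫_0^5/3 u dx = 0).


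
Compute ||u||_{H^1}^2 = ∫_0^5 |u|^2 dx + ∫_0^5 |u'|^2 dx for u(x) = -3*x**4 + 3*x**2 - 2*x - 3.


||u||_{H^1}^2 = 9971870/3

The H^1 norm (squared) on an interval (0, L) is
  ||u||_{H^1}^2 = ∫_0^L u(x)^2 dx + ∫_0^L u'(x)^2 dx.
Compute u'(x) = -12*x**3 + 6*x - 2.
Then u(x)^2 = 9*x**8 - 18*x**6 + 12*x**5 + 27*x**4 - 12*x**3 - 14*x**2 + 12*x + 9 and u'(x)^2 = 144*x**6 - 144*x**4 + 48*x**3 + 36*x**2 - 24*x + 4.
Integrate each monomial from 0 to 5 using ∫_0^5 c·x^n dx = c·5^(n+1)/(n+1):
  ∫_0^5 u(x)^2 dx = ∫_0^5 (9*x^8 - 18*x^6 + 12*x^5 + 27*x^4 - 12*x^3 - 14*x^2 + 12*x + 9) dx. Term by term:
    ∫_0^5 9*x^8 dx = 1953125;  ∫_0^5 -18*x^6 dx = -1406250/7;  ∫_0^5 12*x^5 dx = 31250;
    ∫_0^5 27*x^4 dx = 16875;  ∫_0^5 -12*x^3 dx = -1875;  ∫_0^5 -14*x^2 dx = -1750/3;
    ∫_0^5 12*x dx = 150;  ∫_0^5 9 dx = 45.
  Sum: 1953125 − 1406250/7 + 31250 + 16875 − 1875 − 1750/3 + 150 + 45 = 37759970/21.
  ∫_0^5 u'(x)^2 dx = ∫_0^5 (144*x^6 - 144*x^4 + 48*x^3 + 36*x^2 - 24*x + 4) dx. Term by term:
    ∫_0^5 144*x^6 dx = 11250000/7;  ∫_0^5 -144*x^4 dx = -90000;  ∫_0^5 48*x^3 dx = 7500;
    ∫_0^5 36*x^2 dx = 1500;  ∫_0^5 -24*x dx = -300;  ∫_0^5 4 dx = 20.
  Sum: 11250000/7 − 90000 + 7500 + 1500 − 300 + 20 = 10681040/7.
Adding: ||u||_{H^1}^2 = 37759970/21 + 10681040/7 = 9971870/3.


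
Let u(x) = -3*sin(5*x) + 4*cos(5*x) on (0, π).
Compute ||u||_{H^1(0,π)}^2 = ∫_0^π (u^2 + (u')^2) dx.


||u||_{H^1(0,π)}^2 = 325*π

u'(x) = -20*sin(5*x) - 15*cos(5*x).
Expand u² and (u')² and integrate term by term on (0, π), using: for integers n ≥ 1, ∫_0^π sin²(nx) dx = ∫_0^π cos²(nx) dx = π/2; for n ≠ n', ∫_0^π sin(nx)sin(n'x) dx = ∫_0^π cos(nx)cos(n'x) dx = 0; and by product-to-sum, ∫_0^π sin(nx)cos(n'x) dx = ½∫_0^π [sin((n+n')x) + sin((n−n')x)] dx, which is 0 when n+n' is even and 2n/(n²−n'²) when n+n' is odd (it need not vanish on (0, π)).
  u² squared terms: (-3)²·∫sin(5x)² dx = 9·π/2 = 9*π/2;  (4)²·∫cos(5x)² dx = 16·π/2 = 8*π.
  u² cross terms: 2·(-3)·(4)·∫sin(5x)·cos(5x) dx = -24·(0) = 0.
  So ∫_0^π u² dx = 9*π/2 + 8*π + 0 = 25*π/2.
  (u')² squared terms: (-20)²·∫sin(5x)² dx = 400·π/2 = 200*π;  (-15)²·∫cos(5x)² dx = 225·π/2 = 225*π/2.
  (u')² cross terms: 2·(-20)·(-15)·∫sin(5x)·cos(5x) dx = 600·(0) = 0.
  So ∫_0^π (u')² dx = 200*π + 225*π/2 + 0 = 625*π/2.
||u||_{H^1}^2 = (25*π/2) + (625*π/2) = 325*π.


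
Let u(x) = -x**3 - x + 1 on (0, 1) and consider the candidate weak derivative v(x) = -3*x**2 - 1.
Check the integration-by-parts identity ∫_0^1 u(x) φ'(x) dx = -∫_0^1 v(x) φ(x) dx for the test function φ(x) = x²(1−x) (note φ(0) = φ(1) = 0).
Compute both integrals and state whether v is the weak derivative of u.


LHS = 11/60, RHS = 11/60. Yes, v = u' weakly.

u(x) = -x**3 - x + 1, classical derivative u'(x) = -3*x**2 - 1.
φ(x) = x²(1−x), so φ'(x) = x*(2 - 3*x).
Note φ(0) = φ(1) = 0, so the boundary term u·φ vanishes.
LHS = ∫_0^1 u(x) φ'(x) dx = ∫_0^1 (3*x^5 - 2*x^4 + 3*x^3 - 5*x^2 + 2*x) dx. Term by term:
  ∫_0^1 3*x^5 dx = 1/2;  ∫_0^1 -2*x^4 dx = -2/5;  ∫_0^1 3*x^3 dx = 3/4;
  ∫_0^1 -5*x^2 dx = -5/3;  ∫_0^1 2*x dx = 1.
Sum: 1/2 − 2/5 + 3/4 − 5/3 + 1 = 11/60.
So LHS = 11/60.
∫_0^1 v(x) φ(x) dx = ∫_0^1 (3*x^5 - 3*x^4 + x^3 - x^2) dx. Term by term:
  ∫_0^1 3*x^5 dx = 1/2;  ∫_0^1 -3*x^4 dx = -3/5;  ∫_0^1 x^3 dx = 1/4;
  ∫_0^1 -x^2 dx = -1/3.
Sum: 1/2 − 3/5 + 1/4 − 1/3 = -11/60.
So RHS = -∫_0^1 v(x) φ(x) dx = 11/60.
LHS = RHS, so the identity holds for this test φ.
Moreover u is smooth here and v(x) = u'(x) = -3*x**2 - 1 pointwise, so the identity holds for every test function. Hence v is the weak derivative of u.


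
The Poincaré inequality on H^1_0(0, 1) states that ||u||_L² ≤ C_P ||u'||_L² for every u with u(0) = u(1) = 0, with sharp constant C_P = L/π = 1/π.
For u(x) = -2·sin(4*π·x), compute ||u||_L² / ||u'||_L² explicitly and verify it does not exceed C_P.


||u||_L² / ||u'||_L² = 1/(4*π) < C_P = 1/π.

u(x) = -2·sin(4*π·x), so u'(x) = -8*π*cos(4*π*x).
Writing u(x) = A·sin(kπx/L) with A = -2 and k = 4, use ∫_0^L sin²(kπx/L) dx = L/2 and ∫_0^L cos²(kπx/L) dx = L/2.
u² = 4·sin²(4*π·x) and (u')² = 64*π^2·cos²(4*π·x), and each of sin², cos² integrates to L/2 = 1/2 over (0, 1).
∫_0^1 u² dx = 2, so ||u||_L² = sqrt(2).
∫_0^1 (u')² dx = 32*π^2, so ||u'||_L² = 4*sqrt(2)*π.
Ratio ||u||_L² / ||u'||_L² = 1/(4*π).
Sharp Poincaré constant on H^1_0(0, 1) is C_P = L/π = 1/π, achieved by sin(π·x).
This is the k = 4 harmonic; the ratio L/(kπ) is strictly less than C_P = L/π, consistent with the sharp inequality ||u||_L² ≤ C_P ||u'||_L².


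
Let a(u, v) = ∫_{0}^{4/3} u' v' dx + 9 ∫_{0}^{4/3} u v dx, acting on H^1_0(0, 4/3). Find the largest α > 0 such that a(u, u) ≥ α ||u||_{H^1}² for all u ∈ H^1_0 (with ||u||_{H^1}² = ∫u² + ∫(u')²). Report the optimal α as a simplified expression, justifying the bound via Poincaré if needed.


α = 1

Coercivity of a(·,·) on H^1_0(0, 4/3) means a(u, u) ≥ α ||u||_{H^1}² for every u ∈ H^1_0.
The interval has length L = 4/3, and Poincaré/coercivity depend only on L. Here a(u, u) = ∫(u')² + (9)·∫u².
Here c = 9 ≥ 1, so a(u,u) = ∫(u')² + c∫u² ≥ ∫(u')² + ∫u² = ||u||_{H^1}², i.e. α = 1 works. No larger α is possible: a(u,u) ≥ α||u||_{H^1}² means (1−α)∫(u')² ≥ (α−c)∫u², and for the modes u_n = sin(nπ(x−x₀)/L) (x₀ the left endpoint) one has ∫u_n²/∫(u_n')² = (L/(nπ))² → 0, so a(u_n,u_n)/||u_n||_{H^1}² → 1. Hence the optimal constant is α = 1.
Therefore α = 1.


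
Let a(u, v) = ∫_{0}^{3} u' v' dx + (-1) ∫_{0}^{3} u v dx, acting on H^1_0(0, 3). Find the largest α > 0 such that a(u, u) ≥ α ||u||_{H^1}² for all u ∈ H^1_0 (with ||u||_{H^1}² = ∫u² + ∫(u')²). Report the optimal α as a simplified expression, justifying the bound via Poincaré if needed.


α = (-9 + π^2)/(9 + π^2)

Coercivity of a(·,·) on H^1_0(0, 3) means a(u, u) ≥ α ||u||_{H^1}² for every u ∈ H^1_0.
The interval has length L = 3, and Poincaré/coercivity depend only on L. Here a(u, u) = ∫(u')² + (-1)·∫u².
Here c = -1 < 0 with |c| < (π/L)² = π^2/9, so coercivity still holds. The condition a(u,u) ≥ α||u||_{H^1}² reads (1−α)∫(u')² ≥ (α−c)∫u². Any admissible α is ≤ 1 (rapidly oscillating u have ∫u²/∫(u')² → 0), and α = 1 would force 0 ≥ (1−c)∫u², impossible since c < 1; so 1−α > 0. By the sharp Poincaré inequality on H^1_0 of an interval of length L, ∫(u')² ≥ (π/L)²∫u² with equality for the first sine mode sin(π(x−x₀)/L) (x₀ the left endpoint), so the inequality holds for all u iff (1−α)(π/L)² ≥ α − c, i.e. α ≤ ((π/L)² + c)/((π/L)² + 1) = (1 + c(L/π)²)/(1 + (L/π)²). (Direct route, valid since c ≤ 0: Poincaré gives c∫u² ≥ c(L/π)²∫(u')², so a(u,u) ≥ (1 + c(L/π)²)∫(u')², while ||u||_{H^1}² ≤ (1 + (L/π)²)∫(u')²; dividing yields the same α.) With (π/L)² = π^2/9 and c = -1, the largest admissible constant is α = ((π/L)² + c)/((π/L)² + 1).
Simplifying, α = (-9 + π^2)/(9 + π^2).


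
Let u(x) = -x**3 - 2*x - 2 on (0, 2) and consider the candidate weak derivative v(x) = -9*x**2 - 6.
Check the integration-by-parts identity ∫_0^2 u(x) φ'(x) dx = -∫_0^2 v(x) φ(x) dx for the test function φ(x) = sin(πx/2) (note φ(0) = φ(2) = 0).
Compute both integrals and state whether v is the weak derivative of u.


LHS = -96/π^3 + 32/π, RHS = -288/π^3 + 96/π. No, v is not the weak derivative of u.

u(x) = -x**3 - 2*x - 2, classical derivative u'(x) = -3*x**2 - 2.
φ(x) = sin(πx/2), so φ'(x) = π*cos(π*x/2)/2.
Note φ(0) = φ(2) = 0, so the boundary term u·φ vanishes.
LHS = ∫_0^2 u(x) φ'(x) dx = ∫_0^2 (-π*x^3*cos(π*x/2)/2 - π*x*cos(π*x/2) - π*cos(π*x/2)) dx. Term by term:
  ∫_0^2 -π*cos(π*x/2) dx = 0;  ∫_0^2 -π*x*cos(π*x/2) dx = 8/π;  ∫_0^2 -π*x^3*cos(π*x/2)/2 dx = -96/π^3 + 24/π.
Sum: 0 + 8/π + -96/π^3 + 24/π = -96/π^3 + 32/π.
So LHS = -96/π^3 + 32/π.
∫_0^2 v(x) φ(x) dx = ∫_0^2 (-9*x^2*sin(π*x/2) - 6*sin(π*x/2)) dx. Term by term:
  ∫_0^2 -6*sin(π*x/2) dx = -24/π;  ∫_0^2 -9*x^2*sin(π*x/2) dx = -72/π + 288/π^3.
Sum: -24/π + -72/π + 288/π^3 = -96/π + 288/π^3.
So RHS = -∫_0^2 v(x) φ(x) dx = -288/π^3 + 96/π.
LHS − RHS = -64/π + 192/π^3 ≠ 0, so the identity fails.
(For a valid weak derivative the identity must hold for EVERY test function, in particular this one. The failure shows v is NOT the weak derivative of u.)
Correct weak derivative would be u'(x) = -3*x**2 - 2.


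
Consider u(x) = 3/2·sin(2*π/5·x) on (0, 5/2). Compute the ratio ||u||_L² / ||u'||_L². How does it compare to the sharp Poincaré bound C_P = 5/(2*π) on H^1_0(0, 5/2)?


||u||_L² / ||u'||_L² = 5/(2*π) = C_P.

u(x) = 3/2·sin(2*π/5·x), so u'(x) = 3*π*cos(2*π*x/5)/5.
Writing u(x) = A·sin(kπx/L) with A = 3/2 and k = 1, use ∫_0^L sin²(kπx/L) dx = L/2 and ∫_0^L cos²(kπx/L) dx = L/2.
u² = 9/4·sin²(2*π/5·x) and (u')² = 9*π^2/25·cos²(2*π/5·x), and each of sin², cos² integrates to L/2 = 5/4 over (0, 5/2).
∫_0^5/2 u² dx = 45/16, so ||u||_L² = 3*sqrt(5)/4.
∫_0^5/2 (u')² dx = 9*π^2/20, so ||u'||_L² = 3*sqrt(5)*π/10.
Ratio ||u||_L² / ||u'||_L² = 5/(2*π).
Sharp Poincaré constant on H^1_0(0, 5/2) is C_P = L/π = 5/(2*π), achieved by sin(2*π/5·x).
This is the k = 1 eigenfunction (up to amplitude), so the ratio equals the sharp Poincaré constant exactly.


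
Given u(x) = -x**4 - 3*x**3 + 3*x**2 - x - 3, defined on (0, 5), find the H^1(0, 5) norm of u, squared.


||u||_{H^1}^2 = 224125325/252

The H^1 norm (squared) on an interval (0, L) is
  ||u||_{H^1}^2 = ∫_0^L u(x)^2 dx + ∫_0^L u'(x)^2 dx.
Compute u'(x) = -4*x**3 - 9*x**2 + 6*x - 1.
Then u(x)^2 = x**8 + 6*x**7 + 3*x**6 - 16*x**5 + 21*x**4 + 12*x**3 - 17*x**2 + 6*x + 9 and u'(x)^2 = 16*x**6 + 72*x**5 + 33*x**4 - 100*x**3 + 54*x**2 - 12*x + 1.
Integrate each monomial from 0 to 5 using ∫_0^5 c·x^n dx = c·5^(n+1)/(n+1):
  ∫_0^5 u(x)^2 dx = ∫_0^5 (x^8 + 6*x^7 + 3*x^6 - 16*x^5 + 21*x^4 + 12*x^3 - 17*x^2 + 6*x + 9) dx. Term by term:
    ∫_0^5 x^8 dx = 1953125/9;  ∫_0^5 6*x^7 dx = 1171875/4;  ∫_0^5 3*x^6 dx = 234375/7;
    ∫_0^5 -16*x^5 dx = -125000/3;  ∫_0^5 21*x^4 dx = 13125;  ∫_0^5 12*x^3 dx = 1875;
    ∫_0^5 -17*x^2 dx = -2125/3;  ∫_0^5 6*x dx = 75;  ∫_0^5 9 dx = 45.
  Sum: 1953125/9 + 1171875/4 + 234375/7 − 125000/3 + 13125 + 1875 − 2125/3 + 75 + 45 = 130084865/252.
  ∫_0^5 u'(x)^2 dx = ∫_0^5 (16*x^6 + 72*x^5 + 33*x^4 - 100*x^3 + 54*x^2 - 12*x + 1) dx. Term by term:
    ∫_0^5 16*x^6 dx = 1250000/7;  ∫_0^5 72*x^5 dx = 187500;  ∫_0^5 33*x^4 dx = 20625;
    ∫_0^5 -100*x^3 dx = -15625;  ∫_0^5 54*x^2 dx = 2250;  ∫_0^5 -12*x dx = -150;
    ∫_0^5 1 dx = 5.
  Sum: 1250000/7 + 187500 + 20625 − 15625 + 2250 − 150 + 5 = 2612235/7.
Adding: ||u||_{H^1}^2 = 130084865/252 + 2612235/7 = 224125325/252.


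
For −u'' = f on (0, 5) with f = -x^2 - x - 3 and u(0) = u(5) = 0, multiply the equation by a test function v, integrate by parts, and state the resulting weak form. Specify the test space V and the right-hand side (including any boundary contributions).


V = H^1_0(0, 5) (so v(0) = v(5) = 0); weak form: ∫_0^5 u'v' dx = ∫_0^5 (-x^2 - x - 3) v dx for all v ∈ V.

Multiply both sides by a test function v and integrate from 0 to 5:
  ∫_0^5 −u''(x) v(x) dx = ∫_0^5 f(x) v(x) dx.
Integrate the LHS by parts once:
  ∫_0^5 −u'' v dx = −[u'(x) v(x)]_0^5 + ∫_0^5 u'(x) v'(x) dx.
Thus ∫_0^5 u'(x) v'(x) dx = ∫_0^5 f(x) v(x) dx + [u'(x) v(x)]_0^5.
Choose V so that boundary terms are either known or forced to vanish.
u is Dirichlet: u(0) = u(5) = 0. Let V = H^1_0(0, 5); then v(0) = v(5) = 0, and [u' v]_0^5 = 0.
Weak formulation: find u (satisfying any essential BC) such that ∫_0^5 u'(x) v'(x) dx = ∫_0^5 f v dx for all v ∈ V.
Substituting f(x) = -x^2 - x - 3, the right-hand side is ∫_0^5 (-x^2 - x - 3) v dx.


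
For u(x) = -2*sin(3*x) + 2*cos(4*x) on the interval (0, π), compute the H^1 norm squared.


||u||_{H^1(0,π)}^2 = 816/7 + 54*π

u'(x) = -8*sin(4*x) - 6*cos(3*x).
Expand u² and (u')² and integrate term by term on (0, π), using: for integers n ≥ 1, ∫_0^π sin²(nx) dx = ∫_0^π cos²(nx) dx = π/2; for n ≠ n', ∫_0^π sin(nx)sin(n'x) dx = ∫_0^π cos(nx)cos(n'x) dx = 0; and by product-to-sum, ∫_0^π sin(nx)cos(n'x) dx = ½∫_0^π [sin((n+n')x) + sin((n−n')x)] dx, which is 0 when n+n' is even and 2n/(n²−n'²) when n+n' is odd (it need not vanish on (0, π)).
  u² squared terms: (-2)²·∫sin(3x)² dx = 4·π/2 = 2*π;  (2)²·∫cos(4x)² dx = 4·π/2 = 2*π.
  u² cross terms: 2·(-2)·(2)·∫sin(3x)·cos(4x) dx = -8·(-6/7) = 48/7.
  So ∫_0^π u² dx = 2*π + 2*π + 48/7 = 48/7 + 4*π.
  (u')² squared terms: (-8)²·∫sin(4x)² dx = 64·π/2 = 32*π;  (-6)²·∫cos(3x)² dx = 36·π/2 = 18*π.
  (u')² cross terms: 2·(-8)·(-6)·∫sin(4x)·cos(3x) dx = 96·(8/7) = 768/7.
  So ∫_0^π (u')² dx = 32*π + 18*π + 768/7 = 768/7 + 50*π.
||u||_{H^1}^2 = (48/7 + 4*π) + (768/7 + 50*π) = 816/7 + 54*π.


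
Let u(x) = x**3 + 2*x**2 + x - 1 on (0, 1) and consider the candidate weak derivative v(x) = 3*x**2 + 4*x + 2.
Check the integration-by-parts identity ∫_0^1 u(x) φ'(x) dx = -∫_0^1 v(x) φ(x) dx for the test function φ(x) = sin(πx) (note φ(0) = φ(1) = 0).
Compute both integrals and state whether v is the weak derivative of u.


LHS = -9/π + 12/π^3, RHS = -11/π + 12/π^3. No, v is not the weak derivative of u.

u(x) = x**3 + 2*x**2 + x - 1, classical derivative u'(x) = 3*x**2 + 4*x + 1.
φ(x) = sin(πx), so φ'(x) = π*cos(π*x).
Note φ(0) = φ(1) = 0, so the boundary term u·φ vanishes.
LHS = ∫_0^1 u(x) φ'(x) dx = ∫_0^1 (π*x^3*cos(π*x) + 2*π*x^2*cos(π*x) + π*x*cos(π*x) - π*cos(π*x)) dx. Term by term:
  ∫_0^1 -π*cos(π*x) dx = 0;  ∫_0^1 π*x*cos(π*x) dx = -2/π;  ∫_0^1 π*x^3*cos(π*x) dx = -3/π + 12/π^3;
  ∫_0^1 2*π*x^2*cos(π*x) dx = -4/π.
Sum: 0 − 2/π + -3/π + 12/π^3 − 4/π = -9/π + 12/π^3.
So LHS = -9/π + 12/π^3.
∫_0^1 v(x) φ(x) dx = ∫_0^1 (3*x^2*sin(π*x) + 4*x*sin(π*x) + 2*sin(π*x)) dx. Term by term:
  ∫_0^1 2*sin(π*x) dx = 4/π;  ∫_0^1 3*x^2*sin(π*x) dx = -12/π^3 + 3/π;  ∫_0^1 4*x*sin(π*x) dx = 4/π.
Sum: 4/π + -12/π^3 + 3/π + 4/π = -12/π^3 + 11/π.
So RHS = -∫_0^1 v(x) φ(x) dx = -11/π + 12/π^3.
LHS − RHS = 2/π ≠ 0, so the identity fails.
(For a valid weak derivative the identity must hold for EVERY test function, in particular this one. The failure shows v is NOT the weak derivative of u.)
Correct weak derivative would be u'(x) = 3*x**2 + 4*x + 1.


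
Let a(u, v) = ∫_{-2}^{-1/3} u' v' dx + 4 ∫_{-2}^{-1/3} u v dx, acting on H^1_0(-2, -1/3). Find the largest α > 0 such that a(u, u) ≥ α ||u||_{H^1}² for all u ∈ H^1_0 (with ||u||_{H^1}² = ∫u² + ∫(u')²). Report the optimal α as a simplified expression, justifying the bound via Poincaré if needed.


α = 1

Coercivity of a(·,·) on H^1_0(-2, -1/3) means a(u, u) ≥ α ||u||_{H^1}² for every u ∈ H^1_0.
The interval has length L = 5/3, and Poincaré/coercivity depend only on L. Here a(u, u) = ∫(u')² + (4)·∫u².
Here c = 4 ≥ 1, so a(u,u) = ∫(u')² + c∫u² ≥ ∫(u')² + ∫u² = ||u||_{H^1}², i.e. α = 1 works. No larger α is possible: a(u,u) ≥ α||u||_{H^1}² means (1−α)∫(u')² ≥ (α−c)∫u², and for the modes u_n = sin(nπ(x−x₀)/L) (x₀ the left endpoint) one has ∫u_n²/∫(u_n')² = (L/(nπ))² → 0, so a(u_n,u_n)/||u_n||_{H^1}² → 1. Hence the optimal constant is α = 1.
Therefore α = 1.


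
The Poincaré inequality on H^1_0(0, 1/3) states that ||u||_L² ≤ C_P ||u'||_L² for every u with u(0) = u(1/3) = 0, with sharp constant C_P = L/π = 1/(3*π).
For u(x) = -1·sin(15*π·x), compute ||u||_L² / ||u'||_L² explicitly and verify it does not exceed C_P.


||u||_L² / ||u'||_L² = 1/(15*π) < C_P = 1/(3*π).

u(x) = -1·sin(15*π·x), so u'(x) = -15*π*cos(15*π*x).
Writing u(x) = A·sin(kπx/L) with A = -1 and k = 5, use ∫_0^L sin²(kπx/L) dx = L/2 and ∫_0^L cos²(kπx/L) dx = L/2.
u² = 1·sin²(15*π·x) and (u')² = 225*π^2·cos²(15*π·x), and each of sin², cos² integrates to L/2 = 1/6 over (0, 1/3).
∫_0^1/3 u² dx = 1/6, so ||u||_L² = sqrt(6)/6.
∫_0^1/3 (u')² dx = 75*π^2/2, so ||u'||_L² = 5*sqrt(6)*π/2.
Ratio ||u||_L² / ||u'||_L² = 1/(15*π).
Sharp Poincaré constant on H^1_0(0, 1/3) is C_P = L/π = 1/(3*π), achieved by sin(3*π·x).
This is the k = 5 harmonic; the ratio L/(kπ) is strictly less than C_P = L/π, consistent with the sharp inequality ||u||_L² ≤ C_P ||u'||_L².


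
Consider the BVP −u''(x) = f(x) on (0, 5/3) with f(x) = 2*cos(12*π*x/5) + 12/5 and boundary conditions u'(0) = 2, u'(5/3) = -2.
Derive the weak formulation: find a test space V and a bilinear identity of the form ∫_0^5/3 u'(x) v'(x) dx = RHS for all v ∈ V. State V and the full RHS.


V = H^1(0, 5/3) (v unrestricted at boundary; u is determined up to an additive constant); weak form: ∫_0^5/3 u'v' dx = ∫_0^5/3 (2*cos(12*π*x/5) + 12/5) v dx − 2·v(5/3) − 2·v(0) for all v ∈ V.

Multiply both sides by a test function v and integrate from 0 to 5/3:
  ∫_0^5/3 −u''(x) v(x) dx = ∫_0^5/3 f(x) v(x) dx.
Integrate the LHS by parts once:
  ∫_0^5/3 −u'' v dx = −[u'(x) v(x)]_0^5/3 + ∫_0^5/3 u'(x) v'(x) dx.
Thus ∫_0^5/3 u'(x) v'(x) dx = ∫_0^5/3 f(x) v(x) dx + [u'(x) v(x)]_0^5/3.
Choose V so that boundary terms are either known or forced to vanish.
u has inhomogeneous Neumann u'(0) = 2, u'(5/3) = -2. [u' v]_0^5/3 = (-2)·v(5/3) − (2)·v(0) = − 2·v(5/3) − 2·v(0). Take V = H^1(0, 5/3); boundary term becomes part of RHS.
Weak formulation: find u (satisfying any essential BC) such that ∫_0^5/3 u'(x) v'(x) dx = ∫_0^5/3 f v dx − 2·v(5/3) − 2·v(0) for all v ∈ V (Neumann data are natural BCs: they enter the RHS as boundary terms).
Substituting f(x) = 2*cos(12*π*x/5) + 12/5, the right-hand side is ∫_0^5/3 (2*cos(12*π*x/5) + 12/5) v dx − 2·v(5/3) − 2·v(0).
Compatibility check (pure Neumann): taking v ≡ 1 ∈ V gives 0 = ∫_0^5/3 f dx + (-2) − (2), i.e. ∫_0^5/3 f dx must equal u'(0) − u'(5/3) = 4. Indeed ∫_0^5/3 (2*cos(12*π*x/5) + 12/5) dx = 4, so the data are compatible. The solution is then unique only up to an additive constant (fix it e.g. by requiring ∫_0^5/3 u dx = 0).


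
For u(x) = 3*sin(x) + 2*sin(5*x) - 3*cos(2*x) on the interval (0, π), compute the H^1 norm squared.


||u||_{H^1(0,π)}^2 = 220/7 + 167*π/2

u'(x) = 6*sin(2*x) + 3*cos(x) + 10*cos(5*x).
Expand u² and (u')² and integrate term by term on (0, π), using: for integers n ≥ 1, ∫_0^π sin²(nx) dx = ∫_0^π cos²(nx) dx = π/2; for n ≠ n', ∫_0^π sin(nx)sin(n'x) dx = ∫_0^π cos(nx)cos(n'x) dx = 0; and by product-to-sum, ∫_0^π sin(nx)cos(n'x) dx = ½∫_0^π [sin((n+n')x) + sin((n−n')x)] dx, which is 0 when n+n' is even and 2n/(n²−n'²) when n+n' is odd (it need not vanish on (0, π)).
  u² squared terms: (-3)²·∫cos(2x)² dx = 9·π/2 = 9*π/2;  (2)²·∫sin(5x)² dx = 4·π/2 = 2*π;  (3)²·∫sin(x)² dx = 9·π/2 = 9*π/2.
  u² cross terms: 2·(-3)·(2)·∫cos(2x)·sin(5x) dx = -12·(10/21) = -40/7;  2·(-3)·(3)·∫cos(2x)·sin(x) dx = -18·(-2/3) = 12;  2·(2)·(3)·∫sin(5x)·sin(x) dx = 12·(0) = 0.
  So ∫_0^π u² dx = 9*π/2 + 2*π + 9*π/2 − 40/7 + 12 + 0 = 44/7 + 11*π.
  (u')² squared terms: (3)²·∫cos(x)² dx = 9·π/2 = 9*π/2;  (6)²·∫sin(2x)² dx = 36·π/2 = 18*π;  (10)²·∫cos(5x)² dx = 100·π/2 = 50*π.
  (u')² cross terms: 2·(3)·(6)·∫cos(x)·sin(2x) dx = 36·(4/3) = 48;  2·(3)·(10)·∫cos(x)·cos(5x) dx = 60·(0) = 0;  2·(6)·(10)·∫sin(2x)·cos(5x) dx = 120·(-4/21) = -160/7.
  So ∫_0^π (u')² dx = 9*π/2 + 18*π + 50*π + 48 + 0 − 160/7 = 176/7 + 145*π/2.
||u||_{H^1}^2 = (44/7 + 11*π) + (176/7 + 145*π/2) = 220/7 + 167*π/2.


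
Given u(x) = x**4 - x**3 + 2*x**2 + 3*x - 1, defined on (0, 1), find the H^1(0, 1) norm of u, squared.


||u||_{H^1}^2 = 5417/180

The H^1 norm (squared) on an interval (0, L) is
  ||u||_{H^1}^2 = ∫_0^L u(x)^2 dx + ∫_0^L u'(x)^2 dx.
Compute u'(x) = 4*x**3 - 3*x**2 + 4*x + 3.
Then u(x)^2 = x**8 - 2*x**7 + 5*x**6 + 2*x**5 - 4*x**4 + 14*x**3 + 5*x**2 - 6*x + 1 and u'(x)^2 = 16*x**6 - 24*x**5 + 41*x**4 - 2*x**2 + 24*x + 9.
Integrate each monomial from 0 to 1 using ∫_0^1 c·x^n dx = c·1^(n+1)/(n+1):
  ∫_0^1 u(x)^2 dx = ∫_0^1 (x^8 - 2*x^7 + 5*x^6 + 2*x^5 - 4*x^4 + 14*x^3 + 5*x^2 - 6*x + 1) dx. Term by term:
    ∫_0^1 x^8 dx = 1/9;  ∫_0^1 -2*x^7 dx = -1/4;  ∫_0^1 5*x^6 dx = 5/7;
    ∫_0^1 2*x^5 dx = 1/3;  ∫_0^1 -4*x^4 dx = -4/5;  ∫_0^1 14*x^3 dx = 7/2;
    ∫_0^1 5*x^2 dx = 5/3;  ∫_0^1 -6*x dx = -3;  ∫_0^1 1 dx = 1.
  Sum: 1/9 − 1/4 + 5/7 + 1/3 − 4/5 + 7/2 + 5/3 − 3 + 1 = 4127/1260.
  ∫_0^1 u'(x)^2 dx = ∫_0^1 (16*x^6 - 24*x^5 + 41*x^4 - 2*x^2 + 24*x + 9) dx. Term by term:
    ∫_0^1 16*x^6 dx = 16/7;  ∫_0^1 -24*x^5 dx = -4;  ∫_0^1 41*x^4 dx = 41/5;
    ∫_0^1 -2*x^2 dx = -2/3;  ∫_0^1 24*x dx = 12;  ∫_0^1 9 dx = 9.
  Sum: 16/7 − 4 + 41/5 − 2/3 + 12 + 9 = 2816/105.
Adding: ||u||_{H^1}^2 = 4127/1260 + 2816/105 = 5417/180.


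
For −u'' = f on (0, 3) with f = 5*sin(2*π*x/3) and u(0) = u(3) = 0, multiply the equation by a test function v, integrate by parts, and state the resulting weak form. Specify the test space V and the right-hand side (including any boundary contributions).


V = H^1_0(0, 3) (so v(0) = v(3) = 0); weak form: ∫_0^3 u'v' dx = ∫_0^3 (5*sin(2*π*x/3)) v dx for all v ∈ V.

Multiply both sides by a test function v and integrate from 0 to 3:
  ∫_0^3 −u''(x) v(x) dx = ∫_0^3 f(x) v(x) dx.
Integrate the LHS by parts once:
  ∫_0^3 −u'' v dx = −[u'(x) v(x)]_0^3 + ∫_0^3 u'(x) v'(x) dx.
Thus ∫_0^3 u'(x) v'(x) dx = ∫_0^3 f(x) v(x) dx + [u'(x) v(x)]_0^3.
Choose V so that boundary terms are either known or forced to vanish.
u is Dirichlet: u(0) = u(3) = 0. Let V = H^1_0(0, 3); then v(0) = v(3) = 0, and [u' v]_0^3 = 0.
Weak formulation: find u (satisfying any essential BC) such that ∫_0^3 u'(x) v'(x) dx = ∫_0^3 f v dx for all v ∈ V.
Substituting f(x) = 5*sin(2*π*x/3), the right-hand side is ∫_0^3 (5*sin(2*π*x/3)) v dx.


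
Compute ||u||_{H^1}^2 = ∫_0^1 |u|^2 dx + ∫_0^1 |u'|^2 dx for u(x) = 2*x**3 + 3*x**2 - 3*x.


||u||_{H^1}^2 = 1167/70

The H^1 norm (squared) on an interval (0, L) is
  ||u||_{H^1}^2 = ∫_0^L u(x)^2 dx + ∫_0^L u'(x)^2 dx.
Compute u'(x) = 6*x**2 + 6*x - 3.
Then u(x)^2 = 4*x**6 + 12*x**5 - 3*x**4 - 18*x**3 + 9*x**2 and u'(x)^2 = 36*x**4 + 72*x**3 - 36*x + 9.
Integrate each monomial from 0 to 1 using ∫_0^1 c·x^n dx = c·1^(n+1)/(n+1):
  ∫_0^1 u(x)^2 dx = ∫_0^1 (4*x^6 + 12*x^5 - 3*x^4 - 18*x^3 + 9*x^2) dx. Term by term:
    ∫_0^1 4*x^6 dx = 4/7;  ∫_0^1 12*x^5 dx = 2;  ∫_0^1 -3*x^4 dx = -3/5;
    ∫_0^1 -18*x^3 dx = -9/2;  ∫_0^1 9*x^2 dx = 3.
  Sum: 4/7 + 2 − 3/5 − 9/2 + 3 = 33/70.
  ∫_0^1 u'(x)^2 dx = ∫_0^1 (36*x^4 + 72*x^3 - 36*x + 9) dx. Term by term:
    ∫_0^1 36*x^4 dx = 36/5;  ∫_0^1 72*x^3 dx = 18;  ∫_0^1 -36*x dx = -18;
    ∫_0^1 9 dx = 9.
  Sum: 36/5 + 18 − 18 + 9 = 81/5.
Adding: ||u||_{H^1}^2 = 33/70 + 81/5 = 1167/70.


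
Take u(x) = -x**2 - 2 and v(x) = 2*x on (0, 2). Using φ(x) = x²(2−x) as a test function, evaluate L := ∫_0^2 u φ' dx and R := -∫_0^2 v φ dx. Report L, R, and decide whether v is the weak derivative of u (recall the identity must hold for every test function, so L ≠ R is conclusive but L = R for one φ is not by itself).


LHS = 16/5, RHS = -16/5. No, v is not the weak derivative of u.

u(x) = -x**2 - 2, classical derivative u'(x) = -2*x.
φ(x) = x²(2−x), so φ'(x) = x*(4 - 3*x).
Note φ(0) = φ(2) = 0, so the boundary term u·φ vanishes.
LHS = ∫_0^2 u(x) φ'(x) dx = ∫_0^2 (3*x^4 - 4*x^3 + 6*x^2 - 8*x) dx. Term by term:
  ∫_0^2 3*x^4 dx = 96/5;  ∫_0^2 -4*x^3 dx = -16;  ∫_0^2 6*x^2 dx = 16;
  ∫_0^2 -8*x dx = -16.
Sum: 96/5 − 16 + 16 − 16 = 16/5.
So LHS = 16/5.
∫_0^2 v(x) φ(x) dx = ∫_0^2 (-2*x^4 + 4*x^3) dx. Term by term:
  ∫_0^2 -2*x^4 dx = -64/5;  ∫_0^2 4*x^3 dx = 16.
Sum: -64/5 + 16 = 16/5.
So RHS = -∫_0^2 v(x) φ(x) dx = -16/5.
LHS − RHS = 32/5 ≠ 0, so the identity fails.
(For a valid weak derivative the identity must hold for EVERY test function, in particular this one. The failure shows v is NOT the weak derivative of u.)
Correct weak derivative would be u'(x) = -2*x.
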